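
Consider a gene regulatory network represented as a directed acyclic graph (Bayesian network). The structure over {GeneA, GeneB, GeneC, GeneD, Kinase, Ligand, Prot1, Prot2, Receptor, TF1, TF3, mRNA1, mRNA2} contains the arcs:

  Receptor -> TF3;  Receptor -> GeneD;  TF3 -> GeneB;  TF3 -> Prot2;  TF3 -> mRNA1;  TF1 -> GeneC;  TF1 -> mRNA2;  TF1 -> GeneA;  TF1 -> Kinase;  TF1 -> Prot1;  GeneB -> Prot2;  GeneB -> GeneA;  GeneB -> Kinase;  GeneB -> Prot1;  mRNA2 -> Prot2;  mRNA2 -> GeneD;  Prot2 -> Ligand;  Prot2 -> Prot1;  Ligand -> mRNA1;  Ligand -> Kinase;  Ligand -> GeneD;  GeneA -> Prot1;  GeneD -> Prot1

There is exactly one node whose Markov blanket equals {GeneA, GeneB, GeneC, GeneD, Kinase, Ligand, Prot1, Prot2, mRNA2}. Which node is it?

TF1

The target node must have every member of {GeneA, GeneB, GeneC, GeneD, Kinase, Ligand, Prot1, Prot2, mRNA2} as a parent, child, or co-parent, and no others.
Parents of TF1: none; children: GeneA, GeneC, Kinase, Prot1, mRNA2; co-parents: GeneA, GeneB, GeneD, Ligand, Prot2.
These exactly cover the given set, so the node is TF1.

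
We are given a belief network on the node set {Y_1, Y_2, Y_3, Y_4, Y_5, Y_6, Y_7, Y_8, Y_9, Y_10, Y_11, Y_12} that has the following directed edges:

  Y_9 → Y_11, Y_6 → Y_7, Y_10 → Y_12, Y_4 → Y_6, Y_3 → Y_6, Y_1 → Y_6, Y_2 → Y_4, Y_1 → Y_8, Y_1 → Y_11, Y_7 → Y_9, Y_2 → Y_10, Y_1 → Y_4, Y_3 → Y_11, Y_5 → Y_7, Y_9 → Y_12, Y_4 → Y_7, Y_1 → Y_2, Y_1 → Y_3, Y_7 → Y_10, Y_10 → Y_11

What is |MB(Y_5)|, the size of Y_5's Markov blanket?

Y_5's parents: none.
Ch(Y_5) = {Y_7}.
For each child, the remaining parents (spouses of Y_5):
  Y_7's other parents are Y_4, Y_6.
MB(Y_5) = {Y_4, Y_6, Y_7}, which has 3 nodes.

3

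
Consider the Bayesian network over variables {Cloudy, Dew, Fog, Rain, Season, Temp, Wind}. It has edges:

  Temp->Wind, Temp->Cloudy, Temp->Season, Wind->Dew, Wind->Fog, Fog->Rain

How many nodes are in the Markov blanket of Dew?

By definition, MB(Dew) is built from Dew's parents, Dew's children, and the co-parents of Dew.
Dew's parents: Wind.
Dew's children: none.
Dew has no children, so there are no co-parents.
MB(Dew) = {Wind}, which has 1 node.

1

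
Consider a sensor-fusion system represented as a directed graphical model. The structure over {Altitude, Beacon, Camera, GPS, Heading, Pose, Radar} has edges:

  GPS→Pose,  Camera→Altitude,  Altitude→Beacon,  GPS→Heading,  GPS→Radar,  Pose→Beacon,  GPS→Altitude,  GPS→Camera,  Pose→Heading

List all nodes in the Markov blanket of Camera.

A node's Markov blanket = Pa ∪ Ch ∪ (parents of Ch other than the node itself).
Camera's parents: GPS.
Camera has child Altitude.
For each child, the remaining parents (spouses of Camera):
  Altitude's other parent is GPS.
So the Markov blanket of Camera is {Altitude, GPS}.

{Altitude, GPS}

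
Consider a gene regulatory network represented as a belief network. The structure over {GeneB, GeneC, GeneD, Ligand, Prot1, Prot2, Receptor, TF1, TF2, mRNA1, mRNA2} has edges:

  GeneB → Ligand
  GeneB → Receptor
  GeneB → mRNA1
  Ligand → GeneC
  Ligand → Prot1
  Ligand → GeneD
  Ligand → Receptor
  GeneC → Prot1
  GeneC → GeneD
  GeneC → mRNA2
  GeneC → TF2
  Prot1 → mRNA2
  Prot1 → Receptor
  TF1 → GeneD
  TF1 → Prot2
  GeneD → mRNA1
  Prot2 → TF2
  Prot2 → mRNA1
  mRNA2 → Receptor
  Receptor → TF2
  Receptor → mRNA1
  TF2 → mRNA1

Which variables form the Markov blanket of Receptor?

{GeneB, GeneC, GeneD, Ligand, Prot1, Prot2, TF2, mRNA1, mRNA2}

Receptor's children: TF2, mRNA1.
Pa(Receptor) = {GeneB, Ligand, Prot1, mRNA2}.
For each child, the remaining parents (spouses of Receptor):
  parents(TF2) \ {Receptor} = {GeneC, Prot2}.
  mRNA1 also has parents GeneB, GeneD, Prot2, TF2.
Taking the union gives {GeneB, GeneC, GeneD, Ligand, Prot1, Prot2, TF2, mRNA1, mRNA2}.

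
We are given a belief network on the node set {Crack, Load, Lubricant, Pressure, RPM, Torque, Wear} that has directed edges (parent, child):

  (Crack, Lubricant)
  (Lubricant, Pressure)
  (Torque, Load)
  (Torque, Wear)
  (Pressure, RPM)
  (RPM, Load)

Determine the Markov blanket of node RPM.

RPM has child Load.
Pa(RPM) = {Pressure}.
Parents of each child, excluding RPM:
  Load: Torque
So the Markov blanket of RPM is {Load, Pressure, Torque}.

{Load, Pressure, Torque}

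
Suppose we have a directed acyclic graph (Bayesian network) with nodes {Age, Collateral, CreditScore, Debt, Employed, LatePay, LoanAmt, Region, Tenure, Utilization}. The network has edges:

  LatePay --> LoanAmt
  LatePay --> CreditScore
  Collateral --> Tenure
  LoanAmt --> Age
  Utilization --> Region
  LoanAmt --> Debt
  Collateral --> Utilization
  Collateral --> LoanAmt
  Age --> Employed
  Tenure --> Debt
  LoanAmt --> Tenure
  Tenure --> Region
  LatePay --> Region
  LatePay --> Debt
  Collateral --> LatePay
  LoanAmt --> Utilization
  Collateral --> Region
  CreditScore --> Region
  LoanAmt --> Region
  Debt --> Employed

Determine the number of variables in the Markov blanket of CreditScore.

6

The Markov blanket of a node is its parents, its children, and the other parents of its children.
CreditScore's children: Region.
CreditScore's parents: LatePay.
For each child, the remaining parents (spouses of CreditScore):
  Region: Collateral, LatePay, LoanAmt, Tenure, Utilization
MB(CreditScore) = {Collateral, LatePay, LoanAmt, Region, Tenure, Utilization}, which has 6 nodes.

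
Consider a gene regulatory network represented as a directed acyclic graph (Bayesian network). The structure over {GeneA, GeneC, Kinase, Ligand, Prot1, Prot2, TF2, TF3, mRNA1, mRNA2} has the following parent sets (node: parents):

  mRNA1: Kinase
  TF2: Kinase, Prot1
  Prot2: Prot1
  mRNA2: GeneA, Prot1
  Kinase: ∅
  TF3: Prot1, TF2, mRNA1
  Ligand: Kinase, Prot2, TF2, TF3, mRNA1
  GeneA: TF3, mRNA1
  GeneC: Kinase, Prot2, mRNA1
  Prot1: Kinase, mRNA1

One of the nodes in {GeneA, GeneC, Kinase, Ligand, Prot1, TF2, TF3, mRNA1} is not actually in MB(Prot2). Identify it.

Recall MB(v) = parents ∪ children ∪ spouses, where spouses are the other parents of v's children.
Prot2 has parent Prot1.
Children of Prot2: GeneC, Ligand.
Co-parents of Prot2 (other parents of its children):
  GeneC also has parents Kinase, mRNA1.
  Ligand's other parents are Kinase, TF2, TF3, mRNA1.
MB(Prot2) = {GeneC, Kinase, Ligand, Prot1, TF2, TF3, mRNA1}.
GeneA is neither a parent, child, nor co-parent of Prot2, so it does not belong.

GeneA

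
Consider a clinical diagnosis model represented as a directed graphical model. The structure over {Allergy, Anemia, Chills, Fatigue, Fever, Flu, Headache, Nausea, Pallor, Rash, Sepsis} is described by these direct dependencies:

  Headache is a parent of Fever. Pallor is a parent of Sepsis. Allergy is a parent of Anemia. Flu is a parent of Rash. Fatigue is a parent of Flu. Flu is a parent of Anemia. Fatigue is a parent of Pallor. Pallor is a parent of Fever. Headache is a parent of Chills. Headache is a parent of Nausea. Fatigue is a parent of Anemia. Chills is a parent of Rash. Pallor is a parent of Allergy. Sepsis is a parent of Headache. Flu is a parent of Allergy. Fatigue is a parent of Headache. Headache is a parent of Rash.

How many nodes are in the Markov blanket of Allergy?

4

By definition, MB(Allergy) is built from Allergy's parents, Allergy's children, and the co-parents of Allergy.
Pa(Allergy) = {Flu, Pallor}.
Allergy has child Anemia.
For each child, the remaining parents (spouses of Allergy):
  Anemia also has parents Fatigue, Flu.
MB(Allergy) = {Anemia, Fatigue, Flu, Pallor}, which has 4 nodes.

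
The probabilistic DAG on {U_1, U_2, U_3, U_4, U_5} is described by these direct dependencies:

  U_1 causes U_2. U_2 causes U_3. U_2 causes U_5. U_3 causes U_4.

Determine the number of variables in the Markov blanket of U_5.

1

Recall MB(v) = parents ∪ children ∪ spouses, where spouses are the other parents of v's children.
Pa(U_5) = {U_2}.
U_5's children: none.
U_5 has no children, so there are no co-parents.
MB(U_5) = {U_2}, which has 1 node.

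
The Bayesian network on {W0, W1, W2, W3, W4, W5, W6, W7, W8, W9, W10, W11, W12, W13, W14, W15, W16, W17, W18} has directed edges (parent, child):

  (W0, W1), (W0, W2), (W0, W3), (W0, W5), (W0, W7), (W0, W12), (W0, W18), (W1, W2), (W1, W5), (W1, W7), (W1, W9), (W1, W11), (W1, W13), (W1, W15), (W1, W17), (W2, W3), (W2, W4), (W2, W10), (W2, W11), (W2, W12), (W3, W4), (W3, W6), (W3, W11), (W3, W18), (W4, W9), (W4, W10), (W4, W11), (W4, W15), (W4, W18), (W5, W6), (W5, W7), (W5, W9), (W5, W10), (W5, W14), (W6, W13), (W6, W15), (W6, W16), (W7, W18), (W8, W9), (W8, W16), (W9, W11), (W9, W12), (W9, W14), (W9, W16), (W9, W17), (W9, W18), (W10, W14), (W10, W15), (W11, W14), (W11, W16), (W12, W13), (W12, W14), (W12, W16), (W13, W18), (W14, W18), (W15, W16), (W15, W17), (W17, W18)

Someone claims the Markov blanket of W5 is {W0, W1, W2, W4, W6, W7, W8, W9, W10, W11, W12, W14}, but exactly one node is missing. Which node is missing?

W5's children: W6, W7, W9, W10, W14.
Pa(W5) = {W0, W1}.
For each child, the remaining parents (spouses of W5):
  W6: W3
  W7: W0, W1
  W9: W1, W4, W8
  W10: W2, W4
  W14: W9, W10, W11, W12
MB(W5) = {W0, W1, W2, W3, W4, W6, W7, W8, W9, W10, W11, W12, W14}.
Comparing with the claimed set, W3 is missing.

W3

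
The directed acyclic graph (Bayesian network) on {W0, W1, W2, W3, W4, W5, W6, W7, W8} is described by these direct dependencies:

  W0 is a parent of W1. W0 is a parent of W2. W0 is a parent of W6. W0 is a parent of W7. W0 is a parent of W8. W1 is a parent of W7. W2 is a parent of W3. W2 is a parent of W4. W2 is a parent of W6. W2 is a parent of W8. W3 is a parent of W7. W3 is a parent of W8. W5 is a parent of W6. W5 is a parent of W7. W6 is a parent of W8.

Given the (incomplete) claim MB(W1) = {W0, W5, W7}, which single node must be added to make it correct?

W3

Pa(W1) = {W0}.
Children of W1: W7.
Other parents of W1's children:
  parents(W7) \ {W1} = {W0, W3, W5}.
MB(W1) = {W0, W3, W5, W7}.
Comparing with the claimed set, W3 is missing.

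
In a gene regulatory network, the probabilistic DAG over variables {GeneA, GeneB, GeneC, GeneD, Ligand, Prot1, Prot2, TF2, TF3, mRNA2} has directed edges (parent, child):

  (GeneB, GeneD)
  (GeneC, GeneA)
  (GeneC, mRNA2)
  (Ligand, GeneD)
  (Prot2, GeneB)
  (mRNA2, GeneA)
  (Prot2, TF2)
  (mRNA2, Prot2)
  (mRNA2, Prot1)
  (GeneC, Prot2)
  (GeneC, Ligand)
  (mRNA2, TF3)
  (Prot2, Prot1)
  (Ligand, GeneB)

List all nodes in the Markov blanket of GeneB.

Recall MB(v) = parents ∪ children ∪ spouses, where spouses are the other parents of v's children.
Children of GeneB: GeneD.
GeneB has parents Ligand, Prot2.
Other parents of GeneB's children:
  GeneD's other parent is Ligand.
MB(GeneB) = {GeneD, Ligand, Prot2}.

{GeneD, Ligand, Prot2}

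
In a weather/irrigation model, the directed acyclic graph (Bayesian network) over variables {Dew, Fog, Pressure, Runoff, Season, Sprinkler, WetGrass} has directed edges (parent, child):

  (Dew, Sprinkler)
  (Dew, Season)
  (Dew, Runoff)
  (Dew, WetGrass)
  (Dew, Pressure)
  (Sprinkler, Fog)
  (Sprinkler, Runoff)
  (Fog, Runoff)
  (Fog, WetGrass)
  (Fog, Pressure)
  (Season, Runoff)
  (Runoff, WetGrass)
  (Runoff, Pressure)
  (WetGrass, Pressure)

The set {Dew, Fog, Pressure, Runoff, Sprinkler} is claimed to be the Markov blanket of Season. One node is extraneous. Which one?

Pressure

Pa(Season) = {Dew}.
Ch(Season) = {Runoff}.
Parents of each child, excluding Season:
  Runoff also has parents Dew, Fog, Sprinkler.
MB(Season) = {Dew, Fog, Runoff, Sprinkler}.
Pressure is neither a parent, child, nor co-parent of Season, so it does not belong.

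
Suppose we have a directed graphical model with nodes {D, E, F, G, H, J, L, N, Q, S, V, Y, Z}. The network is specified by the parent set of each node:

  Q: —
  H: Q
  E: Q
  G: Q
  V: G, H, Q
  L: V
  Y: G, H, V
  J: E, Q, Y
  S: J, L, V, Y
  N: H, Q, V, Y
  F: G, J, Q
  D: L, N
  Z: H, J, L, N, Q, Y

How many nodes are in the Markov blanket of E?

3

The Markov blanket of a node is its parents, its children, and the other parents of its children.
Pa(E) = {Q}.
Children of E: J.
Other parents of E's children:
  J: Q, Y
MB(E) = {J, Q, Y}, which has 3 nodes.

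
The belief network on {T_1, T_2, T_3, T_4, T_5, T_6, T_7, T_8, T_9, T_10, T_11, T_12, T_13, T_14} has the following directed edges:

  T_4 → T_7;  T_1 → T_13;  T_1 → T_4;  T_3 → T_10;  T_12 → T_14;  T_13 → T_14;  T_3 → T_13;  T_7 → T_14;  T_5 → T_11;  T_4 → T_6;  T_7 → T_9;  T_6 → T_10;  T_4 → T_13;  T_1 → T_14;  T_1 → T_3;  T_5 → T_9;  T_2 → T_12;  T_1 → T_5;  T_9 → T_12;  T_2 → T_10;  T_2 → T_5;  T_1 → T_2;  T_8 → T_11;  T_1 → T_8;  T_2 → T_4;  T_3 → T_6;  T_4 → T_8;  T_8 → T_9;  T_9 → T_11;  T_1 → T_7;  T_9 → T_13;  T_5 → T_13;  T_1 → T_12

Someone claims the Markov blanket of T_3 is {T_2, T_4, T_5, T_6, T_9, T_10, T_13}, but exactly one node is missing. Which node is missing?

T_1

A node's Markov blanket = Pa ∪ Ch ∪ (parents of Ch other than the node itself).
T_3's parents: T_1.
Ch(T_3) = {T_6, T_10, T_13}.
For each child, the remaining parents (spouses of T_3):
  parents(T_6) \ {T_3} = {T_4}.
  T_10 also has parents T_2, T_6.
  T_13 also has parents T_1, T_4, T_5, T_9.
MB(T_3) = {T_1, T_2, T_4, T_5, T_6, T_9, T_10, T_13}.
Comparing with the claimed set, T_1 is missing.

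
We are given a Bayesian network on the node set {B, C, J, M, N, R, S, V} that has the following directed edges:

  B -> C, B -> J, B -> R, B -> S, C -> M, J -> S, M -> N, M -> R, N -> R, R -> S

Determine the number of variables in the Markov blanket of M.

4

M has parent C.
M has children N, R.
Co-parents of M (other parents of its children):
  N: no additional parents.
  parents(R) \ {M} = {B, N}.
MB(M) = {B, C, N, R}, which has 4 nodes.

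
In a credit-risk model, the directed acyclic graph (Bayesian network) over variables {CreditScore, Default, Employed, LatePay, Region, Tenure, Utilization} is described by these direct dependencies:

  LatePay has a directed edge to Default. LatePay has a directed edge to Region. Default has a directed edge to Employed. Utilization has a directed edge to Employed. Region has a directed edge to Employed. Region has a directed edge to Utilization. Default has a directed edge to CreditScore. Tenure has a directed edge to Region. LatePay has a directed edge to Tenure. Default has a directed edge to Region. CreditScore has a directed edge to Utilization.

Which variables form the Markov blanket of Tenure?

Recall MB(v) = parents ∪ children ∪ spouses, where spouses are the other parents of v's children.
Pa(Tenure) = {LatePay}.
Tenure's children: Region.
For each child, the remaining parents (spouses of Tenure):
  Region also has parents Default, LatePay.
MB(Tenure) = {Default, LatePay, Region}.

{Default, LatePay, Region}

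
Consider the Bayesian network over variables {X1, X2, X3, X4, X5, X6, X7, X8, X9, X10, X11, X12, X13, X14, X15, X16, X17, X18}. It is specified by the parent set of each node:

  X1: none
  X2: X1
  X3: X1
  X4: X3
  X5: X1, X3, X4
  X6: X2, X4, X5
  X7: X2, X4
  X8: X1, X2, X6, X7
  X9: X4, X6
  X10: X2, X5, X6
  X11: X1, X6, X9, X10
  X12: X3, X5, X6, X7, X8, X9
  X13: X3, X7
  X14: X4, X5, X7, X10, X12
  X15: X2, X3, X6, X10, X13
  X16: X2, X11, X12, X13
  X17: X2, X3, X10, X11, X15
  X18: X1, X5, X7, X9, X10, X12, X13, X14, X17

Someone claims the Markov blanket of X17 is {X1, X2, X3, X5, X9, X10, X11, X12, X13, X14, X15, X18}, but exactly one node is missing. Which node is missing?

Recall MB(v) = parents ∪ children ∪ spouses, where spouses are the other parents of v's children.
X17's children: X18.
X17's parents: X2, X3, X10, X11, X15.
Co-parents of X17 (other parents of its children):
  X18's other parents are X1, X5, X7, X9, X10, X12, X13, X14.
MB(X17) = {X1, X2, X3, X5, X7, X9, X10, X11, X12, X13, X14, X15, X18}.
Comparing with the claimed set, X7 is missing.

X7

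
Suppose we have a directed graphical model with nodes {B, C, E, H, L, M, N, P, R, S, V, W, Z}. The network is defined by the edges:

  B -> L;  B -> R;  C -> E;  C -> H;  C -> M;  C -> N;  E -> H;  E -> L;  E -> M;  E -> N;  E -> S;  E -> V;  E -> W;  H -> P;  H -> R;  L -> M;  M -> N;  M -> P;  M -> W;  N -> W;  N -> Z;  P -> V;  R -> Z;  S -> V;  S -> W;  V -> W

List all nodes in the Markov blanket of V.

{E, M, N, P, S, W}

V has child W.
V has parents E, P, S.
For each child, the remaining parents (spouses of V):
  W also has parents E, M, N, S.
Taking the union gives {E, M, N, P, S, W}.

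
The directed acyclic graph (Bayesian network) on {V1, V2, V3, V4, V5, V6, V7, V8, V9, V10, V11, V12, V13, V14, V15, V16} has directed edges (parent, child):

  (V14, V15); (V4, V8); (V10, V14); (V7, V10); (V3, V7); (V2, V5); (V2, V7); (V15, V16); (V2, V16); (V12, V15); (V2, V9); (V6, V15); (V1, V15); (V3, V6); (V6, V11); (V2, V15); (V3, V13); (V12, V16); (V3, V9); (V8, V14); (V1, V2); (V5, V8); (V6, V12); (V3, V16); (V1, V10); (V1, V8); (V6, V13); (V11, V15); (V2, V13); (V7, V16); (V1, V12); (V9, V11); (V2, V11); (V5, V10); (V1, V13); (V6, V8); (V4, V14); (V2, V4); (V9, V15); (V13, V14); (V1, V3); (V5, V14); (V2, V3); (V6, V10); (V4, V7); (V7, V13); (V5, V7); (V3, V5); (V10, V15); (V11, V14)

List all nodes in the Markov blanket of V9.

A node's Markov blanket = Pa ∪ Ch ∪ (parents of Ch other than the node itself).
Pa(V9) = {V2, V3}.
Children of V9: V11, V15.
For each child, the remaining parents (spouses of V9):
  V11 also has parents V2, V6.
  V15 also has parents V1, V2, V6, V10, V11, V12, V14.
Union: {V2, V3} ∪ {V11, V15} ∪ {V1, V2, V6, V10, V11, V12, V14} = {V1, V2, V3, V6, V10, V11, V12, V14, V15}.

{V1, V2, V3, V6, V10, V11, V12, V14, V15}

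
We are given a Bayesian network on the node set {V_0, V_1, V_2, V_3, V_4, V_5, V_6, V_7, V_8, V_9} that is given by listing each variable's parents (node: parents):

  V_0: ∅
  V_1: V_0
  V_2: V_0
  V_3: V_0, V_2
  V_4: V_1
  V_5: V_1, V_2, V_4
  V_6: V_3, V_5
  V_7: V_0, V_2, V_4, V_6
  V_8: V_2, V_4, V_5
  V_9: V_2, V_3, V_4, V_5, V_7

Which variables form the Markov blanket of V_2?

{V_0, V_1, V_3, V_4, V_5, V_6, V_7, V_8, V_9}

By definition, MB(V_2) is built from V_2's parents, V_2's children, and the co-parents of V_2.
Pa(V_2) = {V_0}.
V_2's children: V_3, V_5, V_7, V_8, V_9.
Co-parents of V_2 (other parents of its children):
  V_3: V_0
  V_5: V_1, V_4
  V_7: V_0, V_4, V_6
  V_8: V_4, V_5
  V_9: V_3, V_4, V_5, V_7
So the Markov blanket of V_2 is {V_0, V_1, V_3, V_4, V_5, V_6, V_7, V_8, V_9}.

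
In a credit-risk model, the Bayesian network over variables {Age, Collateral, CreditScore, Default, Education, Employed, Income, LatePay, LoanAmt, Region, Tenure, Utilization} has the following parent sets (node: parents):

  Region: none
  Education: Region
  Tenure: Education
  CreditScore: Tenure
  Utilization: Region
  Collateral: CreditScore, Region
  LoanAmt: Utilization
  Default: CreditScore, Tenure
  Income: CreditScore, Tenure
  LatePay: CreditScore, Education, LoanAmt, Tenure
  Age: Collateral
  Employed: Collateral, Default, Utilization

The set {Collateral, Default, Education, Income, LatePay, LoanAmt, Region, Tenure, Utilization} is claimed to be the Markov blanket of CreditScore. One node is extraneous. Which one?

Utilization

The Markov blanket of a node is its parents, its children, and the other parents of its children.
Ch(CreditScore) = {Collateral, Default, Income, LatePay}.
Pa(CreditScore) = {Tenure}.
Co-parents of CreditScore (other parents of its children):
  Collateral's other parent is Region.
  Default's other parent is Tenure.
  parents(Income) \ {CreditScore} = {Tenure}.
  LatePay also has parents Education, LoanAmt, Tenure.
MB(CreditScore) = {Collateral, Default, Education, Income, LatePay, LoanAmt, Region, Tenure}.
Utilization is neither a parent, child, nor co-parent of CreditScore, so it does not belong.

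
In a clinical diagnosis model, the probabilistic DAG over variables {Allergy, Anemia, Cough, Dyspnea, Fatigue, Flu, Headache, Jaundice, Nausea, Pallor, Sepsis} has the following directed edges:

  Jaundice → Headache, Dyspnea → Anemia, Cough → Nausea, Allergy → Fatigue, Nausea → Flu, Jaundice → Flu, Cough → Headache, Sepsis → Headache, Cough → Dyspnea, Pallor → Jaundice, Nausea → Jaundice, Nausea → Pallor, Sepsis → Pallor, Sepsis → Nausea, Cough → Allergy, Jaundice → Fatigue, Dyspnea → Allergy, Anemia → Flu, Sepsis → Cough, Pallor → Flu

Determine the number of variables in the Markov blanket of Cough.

6

Recall MB(v) = parents ∪ children ∪ spouses, where spouses are the other parents of v's children.
Parents of Cough: Sepsis.
Cough's children: Allergy, Dyspnea, Headache, Nausea.
Parents of each child, excluding Cough:
  Dyspnea has no other parent.
  Nausea's other parent is Sepsis.
  Allergy's other parent is Dyspnea.
  Headache's other parents are Jaundice, Sepsis.
MB(Cough) = {Allergy, Dyspnea, Headache, Jaundice, Nausea, Sepsis}, which has 6 nodes.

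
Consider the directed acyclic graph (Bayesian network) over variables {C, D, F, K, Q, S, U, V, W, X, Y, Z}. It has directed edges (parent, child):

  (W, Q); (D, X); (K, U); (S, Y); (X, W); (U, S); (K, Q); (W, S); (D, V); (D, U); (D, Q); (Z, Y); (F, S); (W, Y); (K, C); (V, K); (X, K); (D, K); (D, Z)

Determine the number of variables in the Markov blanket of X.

Pa(X) = {D}.
Children of X: K, W.
Co-parents of X (other parents of its children):
  W has no other parent.
  K's other parents are D, V.
MB(X) = {D, K, V, W}, which has 4 nodes.

4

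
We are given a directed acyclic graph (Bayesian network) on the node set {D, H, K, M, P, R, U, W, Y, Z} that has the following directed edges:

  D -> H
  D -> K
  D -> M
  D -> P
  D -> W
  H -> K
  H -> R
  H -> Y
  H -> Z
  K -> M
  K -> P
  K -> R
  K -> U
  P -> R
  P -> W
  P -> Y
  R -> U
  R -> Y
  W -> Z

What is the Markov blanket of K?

K has parents D, H.
K has children M, P, R, U.
Co-parents of K (other parents of its children):
  M: D
  P: D
  R: H, P
  U: R
Union: {D, H} ∪ {M, P, R, U} ∪ {D, H, P, R} = {D, H, M, P, R, U}.

{D, H, M, P, R, U}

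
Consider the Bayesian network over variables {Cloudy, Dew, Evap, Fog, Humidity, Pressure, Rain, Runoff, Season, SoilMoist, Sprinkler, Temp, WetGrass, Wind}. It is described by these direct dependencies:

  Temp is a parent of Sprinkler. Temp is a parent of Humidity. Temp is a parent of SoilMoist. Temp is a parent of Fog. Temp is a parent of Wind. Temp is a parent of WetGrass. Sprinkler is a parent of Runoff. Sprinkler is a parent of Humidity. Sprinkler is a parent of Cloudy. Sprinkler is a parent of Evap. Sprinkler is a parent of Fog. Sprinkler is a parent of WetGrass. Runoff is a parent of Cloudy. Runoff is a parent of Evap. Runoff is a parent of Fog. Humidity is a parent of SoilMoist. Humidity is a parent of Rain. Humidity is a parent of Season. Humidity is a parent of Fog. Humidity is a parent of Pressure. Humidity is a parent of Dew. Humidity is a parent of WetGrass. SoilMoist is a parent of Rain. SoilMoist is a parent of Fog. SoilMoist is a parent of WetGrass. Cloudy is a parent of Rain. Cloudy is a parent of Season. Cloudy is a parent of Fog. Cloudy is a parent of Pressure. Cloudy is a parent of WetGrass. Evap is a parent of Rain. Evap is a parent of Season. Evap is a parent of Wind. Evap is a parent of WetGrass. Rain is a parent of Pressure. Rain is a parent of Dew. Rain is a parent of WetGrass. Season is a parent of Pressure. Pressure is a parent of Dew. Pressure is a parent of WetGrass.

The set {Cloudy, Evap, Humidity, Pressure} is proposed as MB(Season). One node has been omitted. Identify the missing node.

Season's parents: Cloudy, Evap, Humidity.
Children of Season: Pressure.
Other parents of Season's children:
  parents(Pressure) \ {Season} = {Cloudy, Humidity, Rain}.
MB(Season) = {Cloudy, Evap, Humidity, Pressure, Rain}.
Comparing with the claimed set, Rain is missing.

Rain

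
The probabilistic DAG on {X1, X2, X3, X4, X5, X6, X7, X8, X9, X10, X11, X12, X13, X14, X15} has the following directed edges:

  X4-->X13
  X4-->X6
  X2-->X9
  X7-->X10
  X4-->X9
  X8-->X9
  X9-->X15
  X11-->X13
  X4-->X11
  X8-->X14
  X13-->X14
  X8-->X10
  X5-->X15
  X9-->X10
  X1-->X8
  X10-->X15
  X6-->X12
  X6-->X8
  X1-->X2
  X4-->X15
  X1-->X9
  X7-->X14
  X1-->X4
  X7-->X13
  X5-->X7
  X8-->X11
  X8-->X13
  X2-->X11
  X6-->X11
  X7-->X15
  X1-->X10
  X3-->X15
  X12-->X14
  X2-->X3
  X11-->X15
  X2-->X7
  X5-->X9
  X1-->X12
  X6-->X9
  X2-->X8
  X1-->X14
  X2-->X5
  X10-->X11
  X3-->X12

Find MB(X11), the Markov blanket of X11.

{X2, X3, X4, X5, X6, X7, X8, X9, X10, X13, X15}

Ch(X11) = {X13, X15}.
Pa(X11) = {X2, X4, X6, X8, X10}.
Co-parents of X11 (other parents of its children):
  parents(X13) \ {X11} = {X4, X7, X8}.
  X15 also has parents X3, X4, X5, X7, X9, X10.
Union: {X2, X4, X6, X8, X10} ∪ {X13, X15} ∪ {X3, X4, X5, X7, X8, X9, X10} = {X2, X3, X4, X5, X6, X7, X8, X9, X10, X13, X15}.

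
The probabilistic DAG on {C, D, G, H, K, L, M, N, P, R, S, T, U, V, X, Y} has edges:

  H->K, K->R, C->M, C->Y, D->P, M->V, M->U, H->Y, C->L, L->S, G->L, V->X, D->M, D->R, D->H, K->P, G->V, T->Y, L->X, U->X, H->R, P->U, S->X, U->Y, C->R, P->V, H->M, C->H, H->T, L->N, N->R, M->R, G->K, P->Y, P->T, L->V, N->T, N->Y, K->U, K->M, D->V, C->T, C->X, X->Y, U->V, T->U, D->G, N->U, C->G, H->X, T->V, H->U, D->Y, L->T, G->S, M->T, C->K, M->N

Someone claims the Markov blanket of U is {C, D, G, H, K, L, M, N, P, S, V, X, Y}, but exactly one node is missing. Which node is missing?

U has children V, X, Y.
U has parents H, K, M, N, P, T.
For each child, the remaining parents (spouses of U):
  V: D, G, L, M, P, T
  X: C, H, L, S, V
  Y: C, D, H, N, P, T, X
MB(U) = {C, D, G, H, K, L, M, N, P, S, T, V, X, Y}.
Comparing with the claimed set, T is missing.

T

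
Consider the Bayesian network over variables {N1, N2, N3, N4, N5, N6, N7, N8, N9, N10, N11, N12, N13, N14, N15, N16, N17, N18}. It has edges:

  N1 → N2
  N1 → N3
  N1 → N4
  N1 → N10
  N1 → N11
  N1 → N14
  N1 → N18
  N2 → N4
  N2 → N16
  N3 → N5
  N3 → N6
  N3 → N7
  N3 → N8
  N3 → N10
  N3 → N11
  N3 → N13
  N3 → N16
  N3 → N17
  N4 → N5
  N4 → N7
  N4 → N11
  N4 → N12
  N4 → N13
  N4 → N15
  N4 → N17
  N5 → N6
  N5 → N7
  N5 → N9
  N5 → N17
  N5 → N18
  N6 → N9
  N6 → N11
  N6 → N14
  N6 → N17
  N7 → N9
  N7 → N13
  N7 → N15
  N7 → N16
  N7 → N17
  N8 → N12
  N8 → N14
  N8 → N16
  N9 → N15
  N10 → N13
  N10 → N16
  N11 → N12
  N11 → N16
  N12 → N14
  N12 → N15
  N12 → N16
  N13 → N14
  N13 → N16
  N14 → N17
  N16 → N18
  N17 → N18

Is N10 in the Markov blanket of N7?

Yes

N10 is a co-parent of N7: both are parents of N13, N16.
So N10 ∈ MB(N7).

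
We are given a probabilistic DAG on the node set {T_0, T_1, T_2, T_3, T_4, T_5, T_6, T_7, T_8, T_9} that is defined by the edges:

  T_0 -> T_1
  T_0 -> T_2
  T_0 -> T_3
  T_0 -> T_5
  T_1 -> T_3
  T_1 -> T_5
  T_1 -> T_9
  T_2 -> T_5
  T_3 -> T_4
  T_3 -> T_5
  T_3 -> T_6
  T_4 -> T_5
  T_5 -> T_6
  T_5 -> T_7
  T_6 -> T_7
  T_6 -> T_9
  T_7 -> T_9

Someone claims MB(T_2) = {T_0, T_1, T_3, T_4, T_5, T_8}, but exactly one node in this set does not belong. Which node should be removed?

T_8

By definition, MB(T_2) is built from T_2's parents, T_2's children, and the co-parents of T_2.
Pa(T_2) = {T_0}.
Ch(T_2) = {T_5}.
Other parents of T_2's children:
  T_5 also has parents T_0, T_1, T_3, T_4.
MB(T_2) = {T_0, T_1, T_3, T_4, T_5}.
T_8 is neither a parent, child, nor co-parent of T_2, so it does not belong.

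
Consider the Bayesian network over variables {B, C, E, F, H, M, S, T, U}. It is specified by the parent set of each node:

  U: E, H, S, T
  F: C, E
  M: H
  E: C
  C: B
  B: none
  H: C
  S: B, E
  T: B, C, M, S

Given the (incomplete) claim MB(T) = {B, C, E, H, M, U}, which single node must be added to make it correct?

S

The Markov blanket of a node is its parents, its children, and the other parents of its children.
Parents of T: B, C, M, S.
Children of T: U.
Other parents of T's children:
  U also has parents E, H, S.
MB(T) = {B, C, E, H, M, S, U}.
Comparing with the claimed set, S is missing.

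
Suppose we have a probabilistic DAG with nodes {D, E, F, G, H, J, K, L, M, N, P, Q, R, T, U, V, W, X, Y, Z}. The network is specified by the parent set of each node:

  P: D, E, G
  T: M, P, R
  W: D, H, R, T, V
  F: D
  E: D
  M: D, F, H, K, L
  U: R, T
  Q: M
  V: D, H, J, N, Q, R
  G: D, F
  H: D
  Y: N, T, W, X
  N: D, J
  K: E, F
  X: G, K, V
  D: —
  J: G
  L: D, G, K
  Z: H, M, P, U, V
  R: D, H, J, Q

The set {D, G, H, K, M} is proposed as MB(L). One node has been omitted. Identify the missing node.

A node's Markov blanket = Pa ∪ Ch ∪ (parents of Ch other than the node itself).
L has parents D, G, K.
Children of L: M.
Other parents of L's children:
  M's other parents are D, F, H, K.
MB(L) = {D, F, G, H, K, M}.
Comparing with the claimed set, F is missing.

F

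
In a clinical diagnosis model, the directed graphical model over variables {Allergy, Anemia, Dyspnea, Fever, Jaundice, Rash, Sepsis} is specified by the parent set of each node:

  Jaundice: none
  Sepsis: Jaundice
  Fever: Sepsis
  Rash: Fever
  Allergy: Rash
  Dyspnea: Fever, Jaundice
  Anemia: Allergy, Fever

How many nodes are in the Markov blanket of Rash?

Rash has parent Fever.
Ch(Rash) = {Allergy}.
Other parents of Rash's children:
  Allergy: no additional parents.
MB(Rash) = {Allergy, Fever}, which has 2 nodes.

2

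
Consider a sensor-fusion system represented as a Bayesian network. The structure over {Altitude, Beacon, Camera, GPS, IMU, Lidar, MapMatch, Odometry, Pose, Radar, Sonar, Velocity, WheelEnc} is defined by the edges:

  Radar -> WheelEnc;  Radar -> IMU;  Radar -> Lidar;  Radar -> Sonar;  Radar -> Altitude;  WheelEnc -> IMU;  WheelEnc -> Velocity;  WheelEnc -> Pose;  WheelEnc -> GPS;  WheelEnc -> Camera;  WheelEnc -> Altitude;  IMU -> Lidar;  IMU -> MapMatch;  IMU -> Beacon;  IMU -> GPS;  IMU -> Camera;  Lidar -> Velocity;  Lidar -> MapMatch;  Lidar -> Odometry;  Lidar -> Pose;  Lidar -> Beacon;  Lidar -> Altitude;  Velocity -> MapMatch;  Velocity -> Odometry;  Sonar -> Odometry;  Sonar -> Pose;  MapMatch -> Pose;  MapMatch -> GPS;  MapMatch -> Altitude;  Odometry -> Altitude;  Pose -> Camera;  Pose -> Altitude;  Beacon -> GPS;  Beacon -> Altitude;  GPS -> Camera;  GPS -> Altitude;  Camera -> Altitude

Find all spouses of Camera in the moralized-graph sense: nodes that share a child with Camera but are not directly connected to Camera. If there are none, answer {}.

Children of Camera: Altitude.
  Altitude also has parents Beacon, GPS, Lidar, MapMatch, Odometry, Pose, Radar, WheelEnc.
Excluding nodes already adjacent to Camera (Altitude, GPS, IMU, Pose, WheelEnc), the co-parent-only contribution is {Beacon, Lidar, MapMatch, Odometry, Radar}.

{Beacon, Lidar, MapMatch, Odometry, Radar}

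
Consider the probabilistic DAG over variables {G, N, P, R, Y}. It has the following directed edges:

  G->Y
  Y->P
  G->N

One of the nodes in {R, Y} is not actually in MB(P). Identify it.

A node's Markov blanket = Pa ∪ Ch ∪ (parents of Ch other than the node itself).
Children of P: none.
P has parent Y.
With no children, P has no spouses; the co-parent set is empty.
MB(P) = {Y}.
R is neither a parent, child, nor co-parent of P, so it does not belong.

R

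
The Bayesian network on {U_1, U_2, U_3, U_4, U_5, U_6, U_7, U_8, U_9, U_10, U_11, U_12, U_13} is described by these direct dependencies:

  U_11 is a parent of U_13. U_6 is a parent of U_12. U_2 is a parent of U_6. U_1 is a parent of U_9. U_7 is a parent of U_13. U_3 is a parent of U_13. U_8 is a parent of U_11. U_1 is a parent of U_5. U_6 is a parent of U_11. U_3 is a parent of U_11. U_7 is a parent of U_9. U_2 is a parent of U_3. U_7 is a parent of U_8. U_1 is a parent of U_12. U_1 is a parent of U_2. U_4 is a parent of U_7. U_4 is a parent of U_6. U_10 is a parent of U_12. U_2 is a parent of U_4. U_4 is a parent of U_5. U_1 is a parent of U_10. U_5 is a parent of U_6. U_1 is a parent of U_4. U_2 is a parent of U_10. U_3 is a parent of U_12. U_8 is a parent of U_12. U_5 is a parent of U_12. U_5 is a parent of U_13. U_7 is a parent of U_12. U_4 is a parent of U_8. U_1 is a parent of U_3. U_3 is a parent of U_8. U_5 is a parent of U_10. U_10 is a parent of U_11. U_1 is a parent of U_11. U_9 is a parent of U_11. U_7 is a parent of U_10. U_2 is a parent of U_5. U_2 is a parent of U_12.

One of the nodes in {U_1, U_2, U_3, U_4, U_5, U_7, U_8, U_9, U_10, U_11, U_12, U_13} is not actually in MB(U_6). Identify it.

U_13

Children of U_6: U_11, U_12.
Parents of U_6: U_2, U_4, U_5.
Parents of each child, excluding U_6:
  U_11's other parents are U_1, U_3, U_8, U_9, U_10.
  U_12 also has parents U_1, U_2, U_3, U_5, U_7, U_8, U_10.
MB(U_6) = {U_1, U_2, U_3, U_4, U_5, U_7, U_8, U_9, U_10, U_11, U_12}.
U_13 is neither a parent, child, nor co-parent of U_6, so it does not belong.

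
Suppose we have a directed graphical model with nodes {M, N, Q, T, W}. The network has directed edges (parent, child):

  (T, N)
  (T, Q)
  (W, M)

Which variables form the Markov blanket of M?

{W}

Pa(M) = {W}.
Ch(M) = {}.
M has no children, so there are no co-parents.
So the Markov blanket of M is {W}.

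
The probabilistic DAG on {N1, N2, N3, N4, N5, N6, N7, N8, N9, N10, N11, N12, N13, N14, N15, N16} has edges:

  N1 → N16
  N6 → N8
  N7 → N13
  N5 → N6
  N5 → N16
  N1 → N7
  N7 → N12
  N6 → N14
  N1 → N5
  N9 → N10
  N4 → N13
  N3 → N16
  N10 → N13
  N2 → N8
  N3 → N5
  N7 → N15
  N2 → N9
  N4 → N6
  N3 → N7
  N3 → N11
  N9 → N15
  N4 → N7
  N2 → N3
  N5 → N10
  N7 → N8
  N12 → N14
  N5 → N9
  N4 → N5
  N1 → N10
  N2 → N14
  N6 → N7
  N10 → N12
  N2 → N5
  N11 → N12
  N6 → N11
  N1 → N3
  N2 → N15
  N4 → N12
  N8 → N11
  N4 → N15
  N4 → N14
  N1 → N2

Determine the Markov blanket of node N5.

By definition, MB(N5) is built from N5's parents, N5's children, and the co-parents of N5.
Pa(N5) = {N1, N2, N3, N4}.
N5's children: N6, N9, N10, N16.
Parents of each child, excluding N5:
  N6: N4
  N9: N2
  N10: N1, N9
  N16: N1, N3
Union: {N1, N2, N3, N4} ∪ {N6, N9, N10, N16} ∪ {N1, N2, N3, N4, N9} = {N1, N2, N3, N4, N6, N9, N10, N16}.

{N1, N2, N3, N4, N6, N9, N10, N16}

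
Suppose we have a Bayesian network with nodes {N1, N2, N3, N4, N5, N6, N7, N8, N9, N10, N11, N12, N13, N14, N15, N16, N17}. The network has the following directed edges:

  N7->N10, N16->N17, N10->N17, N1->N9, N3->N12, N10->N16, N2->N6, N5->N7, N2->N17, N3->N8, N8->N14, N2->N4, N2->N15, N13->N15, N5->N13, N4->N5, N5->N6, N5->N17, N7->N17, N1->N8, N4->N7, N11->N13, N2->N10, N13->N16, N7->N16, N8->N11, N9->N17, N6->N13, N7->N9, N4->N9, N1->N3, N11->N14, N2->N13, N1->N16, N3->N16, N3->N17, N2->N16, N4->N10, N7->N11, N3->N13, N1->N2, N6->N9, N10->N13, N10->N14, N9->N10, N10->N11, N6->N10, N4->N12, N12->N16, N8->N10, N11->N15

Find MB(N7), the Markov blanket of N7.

{N1, N2, N3, N4, N5, N6, N8, N9, N10, N11, N12, N13, N16, N17}

The Markov blanket of a node is its parents, its children, and the other parents of its children.
Pa(N7) = {N4, N5}.
N7's children: N9, N10, N11, N16, N17.
Parents of each child, excluding N7:
  parents(N9) \ {N7} = {N1, N4, N6}.
  N10's other parents are N2, N4, N6, N8, N9.
  N11 also has parents N8, N10.
  N16's other parents are N1, N2, N3, N10, N12, N13.
  parents(N17) \ {N7} = {N2, N3, N5, N9, N10, N16}.
MB(N7) = {N1, N2, N3, N4, N5, N6, N8, N9, N10, N11, N12, N13, N16, N17}.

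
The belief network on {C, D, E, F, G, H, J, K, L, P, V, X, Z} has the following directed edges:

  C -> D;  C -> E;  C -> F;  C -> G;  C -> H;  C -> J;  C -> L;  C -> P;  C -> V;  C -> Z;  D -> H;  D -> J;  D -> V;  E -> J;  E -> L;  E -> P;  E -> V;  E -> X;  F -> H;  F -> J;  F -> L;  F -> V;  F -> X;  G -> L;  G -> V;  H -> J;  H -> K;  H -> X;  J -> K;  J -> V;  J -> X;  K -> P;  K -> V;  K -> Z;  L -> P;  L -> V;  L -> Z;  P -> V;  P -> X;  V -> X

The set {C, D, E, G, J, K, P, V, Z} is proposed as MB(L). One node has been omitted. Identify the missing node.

F

By definition, MB(L) is built from L's parents, L's children, and the co-parents of L.
L has children P, V, Z.
Pa(L) = {C, E, F, G}.
Other parents of L's children:
  P also has parents C, E, K.
  V also has parents C, D, E, F, G, J, K, P.
  Z also has parents C, K.
MB(L) = {C, D, E, F, G, J, K, P, V, Z}.
Comparing with the claimed set, F is missing.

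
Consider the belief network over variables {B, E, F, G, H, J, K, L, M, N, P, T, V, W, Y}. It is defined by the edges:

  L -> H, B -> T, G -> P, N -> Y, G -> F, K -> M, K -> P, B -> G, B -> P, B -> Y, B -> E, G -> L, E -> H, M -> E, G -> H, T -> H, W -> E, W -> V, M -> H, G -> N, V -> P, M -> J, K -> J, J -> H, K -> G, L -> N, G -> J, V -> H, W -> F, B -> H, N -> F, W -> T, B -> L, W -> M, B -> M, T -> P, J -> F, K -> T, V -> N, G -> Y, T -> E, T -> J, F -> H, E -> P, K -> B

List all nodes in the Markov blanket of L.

{B, E, F, G, H, J, M, N, T, V}

The Markov blanket of a node is its parents, its children, and the other parents of its children.
Parents of L: B, G.
Children of L: H, N.
Co-parents of L (other parents of its children):
  parents(N) \ {L} = {G, V}.
  parents(H) \ {L} = {B, E, F, G, J, M, T, V}.
MB(L) = {B, E, F, G, H, J, M, N, T, V}.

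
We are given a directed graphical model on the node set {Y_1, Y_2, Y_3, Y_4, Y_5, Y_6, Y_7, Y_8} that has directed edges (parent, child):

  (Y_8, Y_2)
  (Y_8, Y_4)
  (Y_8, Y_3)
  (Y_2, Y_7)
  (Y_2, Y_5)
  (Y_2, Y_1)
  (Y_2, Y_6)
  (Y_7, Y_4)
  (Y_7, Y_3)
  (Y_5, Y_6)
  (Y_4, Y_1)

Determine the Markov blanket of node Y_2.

{Y_1, Y_4, Y_5, Y_6, Y_7, Y_8}

Y_2 has children Y_1, Y_5, Y_6, Y_7.
Y_2 has parent Y_8.
Parents of each child, excluding Y_2:
  Y_7: —
  Y_5: —
  Y_1: Y_4
  Y_6: Y_5
MB(Y_2) = {Y_1, Y_4, Y_5, Y_6, Y_7, Y_8}.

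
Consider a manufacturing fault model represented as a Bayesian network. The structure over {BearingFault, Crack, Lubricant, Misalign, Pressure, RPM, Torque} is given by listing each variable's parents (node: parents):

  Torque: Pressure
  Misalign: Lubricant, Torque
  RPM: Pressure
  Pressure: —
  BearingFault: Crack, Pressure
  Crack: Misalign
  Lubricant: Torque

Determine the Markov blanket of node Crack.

Parents of Crack: Misalign.
Crack has child BearingFault.
Parents of each child, excluding Crack:
  BearingFault's other parent is Pressure.
So the Markov blanket of Crack is {BearingFault, Misalign, Pressure}.

{BearingFault, Misalign, Pressure}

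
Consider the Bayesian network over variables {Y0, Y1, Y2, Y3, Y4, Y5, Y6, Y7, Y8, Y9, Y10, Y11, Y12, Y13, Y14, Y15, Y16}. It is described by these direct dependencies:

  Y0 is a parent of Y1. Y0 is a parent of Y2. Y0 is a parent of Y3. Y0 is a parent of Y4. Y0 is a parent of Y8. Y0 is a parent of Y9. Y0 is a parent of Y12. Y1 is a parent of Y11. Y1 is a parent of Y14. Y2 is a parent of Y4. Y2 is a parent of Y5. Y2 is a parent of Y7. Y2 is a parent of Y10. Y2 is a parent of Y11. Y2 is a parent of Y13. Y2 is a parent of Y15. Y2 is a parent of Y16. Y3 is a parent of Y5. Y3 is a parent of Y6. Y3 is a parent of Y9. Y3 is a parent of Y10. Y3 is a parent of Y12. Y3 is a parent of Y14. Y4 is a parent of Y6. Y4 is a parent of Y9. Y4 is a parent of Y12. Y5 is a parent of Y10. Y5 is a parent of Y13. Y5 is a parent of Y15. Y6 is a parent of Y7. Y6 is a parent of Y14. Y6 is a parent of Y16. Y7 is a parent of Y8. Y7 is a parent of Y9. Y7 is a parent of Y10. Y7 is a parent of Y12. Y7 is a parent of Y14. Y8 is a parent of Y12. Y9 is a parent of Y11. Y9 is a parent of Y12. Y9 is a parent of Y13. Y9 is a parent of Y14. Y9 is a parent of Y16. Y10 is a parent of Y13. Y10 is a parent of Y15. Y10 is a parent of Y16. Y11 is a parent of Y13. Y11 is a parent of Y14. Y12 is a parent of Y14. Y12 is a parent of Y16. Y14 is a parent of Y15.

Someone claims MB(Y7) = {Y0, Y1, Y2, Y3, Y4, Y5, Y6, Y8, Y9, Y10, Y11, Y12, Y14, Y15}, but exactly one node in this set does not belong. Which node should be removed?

A node's Markov blanket = Pa ∪ Ch ∪ (parents of Ch other than the node itself).
Y7 has parents Y2, Y6.
Y7's children: Y8, Y9, Y10, Y12, Y14.
Parents of each child, excluding Y7:
  Y8's other parent is Y0.
  Y9 also has parents Y0, Y3, Y4.
  Y10's other parents are Y2, Y3, Y5.
  parents(Y12) \ {Y7} = {Y0, Y3, Y4, Y8, Y9}.
  Y14's other parents are Y1, Y3, Y6, Y9, Y11, Y12.
MB(Y7) = {Y0, Y1, Y2, Y3, Y4, Y5, Y6, Y8, Y9, Y10, Y11, Y12, Y14}.
Y15 is neither a parent, child, nor co-parent of Y7, so it does not belong.

Y15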